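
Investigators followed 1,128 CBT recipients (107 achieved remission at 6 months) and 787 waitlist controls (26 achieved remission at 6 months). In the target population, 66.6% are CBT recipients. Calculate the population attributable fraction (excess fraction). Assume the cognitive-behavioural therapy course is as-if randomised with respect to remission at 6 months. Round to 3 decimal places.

PAF ≈ 0.555

p₁ = P(outcome | exposed) = 107/1128 = 0.094858
p₀ = P(outcome | unexposed) = 26/787 = 0.033037
Overall risk P(Y=1) = π·p₁ + (1−π)·p₀ = 0.666×0.094858 + 0.334×0.033037 = 0.07421.
Under exogeneity, PAF = [P(Y=1) − p₀] / P(Y=1).
PAF = (0.07421 − 0.033037) / 0.07421 ≈ 0.5548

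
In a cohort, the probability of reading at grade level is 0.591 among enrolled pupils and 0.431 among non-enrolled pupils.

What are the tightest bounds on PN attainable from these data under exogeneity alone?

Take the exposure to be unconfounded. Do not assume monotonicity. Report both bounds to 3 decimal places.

Let p₁ = 0.591, p₀ = 0.431.
Under exogeneity alone the bounds on PN are max{0,(p₁−p₀)/p₁} ≤ PN ≤ min{1,(1−p₀)/p₁}.
  lower = (p₁ − p₀)/p₁ = 0.16 / 0.591 ≈ 0.2707
  upper = min{1, (1 − p₀)/p₁} = 0.569 / 0.591 ≈ 0.9628

0.271 ≤ PN ≤ 0.963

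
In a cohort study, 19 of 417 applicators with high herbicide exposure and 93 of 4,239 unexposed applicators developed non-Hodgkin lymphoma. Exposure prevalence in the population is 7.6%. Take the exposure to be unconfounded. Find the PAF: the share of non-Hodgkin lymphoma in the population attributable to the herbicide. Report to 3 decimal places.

p₁ = P(outcome | exposed) = 19/417 = 0.045564
p₀ = P(outcome | unexposed) = 93/4239 = 0.021939
Overall risk P(Y=1) = π·p₁ + (1−π)·p₀ = 0.076×0.045564 + 0.924×0.021939 = 0.023735.
Under exogeneity, PAF = [P(Y=1) − p₀] / P(Y=1).
PAF = (0.023735 − 0.021939) / 0.023735 ≈ 0.0756

PAF ≈ 0.076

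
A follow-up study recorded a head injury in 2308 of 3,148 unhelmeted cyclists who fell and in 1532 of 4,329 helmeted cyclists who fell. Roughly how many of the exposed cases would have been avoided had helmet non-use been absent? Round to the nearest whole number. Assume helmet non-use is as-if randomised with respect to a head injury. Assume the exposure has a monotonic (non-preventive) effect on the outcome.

p₁ = P(outcome | exposed) = 2308/3148 = 0.73316
p₀ = P(outcome | unexposed) = 1532/4329 = 0.35389
PN = (p₁ − p₀)/p₁ = (0.73316 − 0.35389) / 0.73316 ≈ 0.51731.
Attributable cases ≈ PN × (exposed cases) = 0.51731 × 2308 ≈ 1193.95.

about 1194 cases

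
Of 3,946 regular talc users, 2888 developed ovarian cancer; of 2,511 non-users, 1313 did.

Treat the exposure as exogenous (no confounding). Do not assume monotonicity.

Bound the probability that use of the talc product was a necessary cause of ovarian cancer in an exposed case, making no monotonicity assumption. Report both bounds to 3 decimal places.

p₁ = P(outcome | exposed) = 2888/3946 = 0.73188
p₀ = P(outcome | unexposed) = 1313/2511 = 0.5229
Under exogeneity alone the bounds on PN are max{0,(p₁−p₀)/p₁} ≤ PN ≤ min{1,(1−p₀)/p₁}.
  lower = (p₁ − p₀)/p₁ = 0.20898 / 0.73188 ≈ 0.2855
  upper = min{1, (1 − p₀)/p₁} = 0.4771 / 0.73188 ≈ 0.6519

0.286 ≤ PN ≤ 0.652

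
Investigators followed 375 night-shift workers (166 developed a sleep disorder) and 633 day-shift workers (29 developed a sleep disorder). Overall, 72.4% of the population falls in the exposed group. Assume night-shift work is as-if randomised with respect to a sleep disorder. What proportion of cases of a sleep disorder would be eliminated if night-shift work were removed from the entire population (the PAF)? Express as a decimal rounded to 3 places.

PAF ≈ 0.862

p₁ = P(outcome | exposed) = 166/375 = 0.44267
p₀ = P(outcome | unexposed) = 29/633 = 0.045814
Overall risk P(Y=1) = π·p₁ + (1−π)·p₀ = 0.724×0.44267 + 0.276×0.045814 = 0.33314.
Under exogeneity, PAF = [P(Y=1) − p₀] / P(Y=1).
PAF = (0.33314 − 0.045814) / 0.33314 ≈ 0.8625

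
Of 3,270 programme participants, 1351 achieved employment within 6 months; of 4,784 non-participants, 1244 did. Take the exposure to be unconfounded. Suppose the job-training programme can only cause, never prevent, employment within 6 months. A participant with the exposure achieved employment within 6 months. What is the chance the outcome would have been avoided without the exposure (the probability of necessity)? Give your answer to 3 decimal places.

PN ≈ 0.371

p₁ = P(outcome | exposed) = 1351/3270 = 0.41315
p₀ = P(outcome | unexposed) = 1244/4784 = 0.26003
Under exogeneity and monotonicity, PN = (p₁ − p₀) / p₁.
PN = (0.41315 − 0.26003) / 0.41315 = 0.15312 / 0.41315 ≈ 0.3706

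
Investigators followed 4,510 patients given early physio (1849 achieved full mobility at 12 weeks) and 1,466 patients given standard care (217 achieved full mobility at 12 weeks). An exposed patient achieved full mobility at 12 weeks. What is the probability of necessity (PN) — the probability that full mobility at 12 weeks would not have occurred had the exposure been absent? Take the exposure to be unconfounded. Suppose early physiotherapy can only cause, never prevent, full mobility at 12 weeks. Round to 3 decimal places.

PN ≈ 0.639

p₁ = P(outcome | exposed) = 1849/4510 = 0.40998
p₀ = P(outcome | unexposed) = 217/1466 = 0.14802
Under exogeneity and monotonicity, PN = (p₁ − p₀) / p₁.
PN = (0.40998 − 0.14802) / 0.40998 = 0.26196 / 0.40998 ≈ 0.6390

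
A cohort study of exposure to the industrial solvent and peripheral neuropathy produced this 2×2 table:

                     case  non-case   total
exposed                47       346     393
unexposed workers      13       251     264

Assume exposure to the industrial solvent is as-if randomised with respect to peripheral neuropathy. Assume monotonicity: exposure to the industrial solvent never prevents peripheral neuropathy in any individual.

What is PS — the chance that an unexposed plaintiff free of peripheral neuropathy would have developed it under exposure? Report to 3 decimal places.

PS ≈ 0.074

p₁ = P(outcome | exposed) = 47/393 = 0.11959
p₀ = P(outcome | unexposed) = 13/264 = 0.049242
Under exogeneity and monotonicity, PS = (p₁ − p₀) / (1 − p₀).
PS = (0.11959 − 0.049242) / (1 − 0.049242) = 0.07035 / 0.95076 ≈ 0.0740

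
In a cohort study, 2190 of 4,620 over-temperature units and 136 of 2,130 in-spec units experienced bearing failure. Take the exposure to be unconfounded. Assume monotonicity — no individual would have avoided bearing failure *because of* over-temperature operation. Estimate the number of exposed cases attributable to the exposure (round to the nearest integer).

about 1895 cases

p₁ = P(outcome | exposed) = 2190/4620 = 0.47403
p₀ = P(outcome | unexposed) = 136/2130 = 0.06385
PN = (p₁ − p₀)/p₁ = (0.47403 − 0.06385) / 0.47403 ≈ 0.86530.
Attributable cases ≈ PN × (exposed cases) = 0.86530 × 2190 ≈ 1895.01.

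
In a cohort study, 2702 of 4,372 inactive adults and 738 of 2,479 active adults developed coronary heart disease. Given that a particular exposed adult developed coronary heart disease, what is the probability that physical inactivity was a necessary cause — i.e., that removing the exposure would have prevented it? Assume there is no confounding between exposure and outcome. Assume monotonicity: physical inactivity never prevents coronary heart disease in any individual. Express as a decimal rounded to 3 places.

PN ≈ 0.518

p₁ = P(outcome | exposed) = 2702/4372 = 0.61802
p₀ = P(outcome | unexposed) = 738/2479 = 0.2977
Under exogeneity and monotonicity, PN = (p₁ − p₀) / p₁.
PN = (0.61802 − 0.2977) / 0.61802 = 0.32032 / 0.61802 ≈ 0.5183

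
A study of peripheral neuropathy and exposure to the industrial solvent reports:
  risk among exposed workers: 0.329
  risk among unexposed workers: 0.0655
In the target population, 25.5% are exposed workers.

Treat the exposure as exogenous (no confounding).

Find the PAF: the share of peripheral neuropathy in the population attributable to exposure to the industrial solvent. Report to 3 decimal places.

PAF ≈ 0.506

Let p₁ = 0.329, p₀ = 0.0655.
Overall risk P(Y=1) = π·p₁ + (1−π)·p₀ = 0.255×0.329 + 0.745×0.0655 = 0.13269.
Under exogeneity, PAF = [P(Y=1) − p₀] / P(Y=1).
PAF = (0.13269 − 0.0655) / 0.13269 ≈ 0.5064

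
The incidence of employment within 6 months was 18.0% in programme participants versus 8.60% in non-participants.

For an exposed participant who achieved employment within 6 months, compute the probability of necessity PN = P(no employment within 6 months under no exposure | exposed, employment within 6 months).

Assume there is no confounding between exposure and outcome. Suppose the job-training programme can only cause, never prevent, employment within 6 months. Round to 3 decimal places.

PN ≈ 0.522

p₁ = 0.18, p₀ = 0.086.
Under exogeneity and monotonicity, PN = (p₁ − p₀) / p₁.
PN = (0.18 − 0.086) / 0.18 = 0.094 / 0.18 ≈ 0.5222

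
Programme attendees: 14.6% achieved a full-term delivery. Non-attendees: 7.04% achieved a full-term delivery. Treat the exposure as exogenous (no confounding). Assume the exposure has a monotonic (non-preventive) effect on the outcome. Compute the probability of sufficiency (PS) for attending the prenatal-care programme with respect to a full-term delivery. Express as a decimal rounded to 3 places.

p₁ = 0.146, p₀ = 0.0704.
Under exogeneity and monotonicity, PS = (p₁ − p₀) / (1 − p₀).
PS = (0.146 − 0.0704) / (1 − 0.0704) = 0.0756 / 0.9296 ≈ 0.0813

PS ≈ 0.081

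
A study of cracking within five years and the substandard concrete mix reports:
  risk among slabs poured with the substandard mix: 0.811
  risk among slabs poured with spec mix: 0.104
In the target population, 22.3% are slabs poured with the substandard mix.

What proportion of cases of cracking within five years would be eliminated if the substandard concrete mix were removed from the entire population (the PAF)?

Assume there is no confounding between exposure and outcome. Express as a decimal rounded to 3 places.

PAF ≈ 0.603

Let p₁ = 0.811, p₀ = 0.104.
Overall risk P(Y=1) = π·p₁ + (1−π)·p₀ = 0.223×0.811 + 0.777×0.104 = 0.26166.
Under exogeneity, PAF = [P(Y=1) − p₀] / P(Y=1).
PAF = (0.26166 − 0.104) / 0.26166 ≈ 0.6025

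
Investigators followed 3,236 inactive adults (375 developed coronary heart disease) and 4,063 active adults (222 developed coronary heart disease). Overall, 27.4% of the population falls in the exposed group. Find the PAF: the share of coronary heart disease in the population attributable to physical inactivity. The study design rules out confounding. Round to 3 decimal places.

PAF ≈ 0.235

p₁ = P(outcome | exposed) = 375/3236 = 0.11588
p₀ = P(outcome | unexposed) = 222/4063 = 0.054639
Overall risk P(Y=1) = π·p₁ + (1−π)·p₀ = 0.274×0.11588 + 0.726×0.054639 = 0.07142.
Under exogeneity, PAF = [P(Y=1) − p₀] / P(Y=1).
PAF = (0.07142 − 0.054639) / 0.07142 ≈ 0.2350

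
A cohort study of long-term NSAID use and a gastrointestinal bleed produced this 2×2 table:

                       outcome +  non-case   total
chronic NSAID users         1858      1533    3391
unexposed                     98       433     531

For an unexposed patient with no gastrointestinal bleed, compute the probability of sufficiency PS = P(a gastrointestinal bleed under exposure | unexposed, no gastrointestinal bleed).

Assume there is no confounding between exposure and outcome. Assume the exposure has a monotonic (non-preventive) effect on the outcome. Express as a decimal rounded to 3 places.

p₁ = P(outcome | exposed) = 1858/3391 = 0.54792
p₀ = P(outcome | unexposed) = 98/531 = 0.18456
Under exogeneity and monotonicity, PS = (p₁ − p₀)/(1 − p₀).
PS = (0.54792 − 0.18456) / 0.81544 ≈ 0.4456

PS ≈ 0.446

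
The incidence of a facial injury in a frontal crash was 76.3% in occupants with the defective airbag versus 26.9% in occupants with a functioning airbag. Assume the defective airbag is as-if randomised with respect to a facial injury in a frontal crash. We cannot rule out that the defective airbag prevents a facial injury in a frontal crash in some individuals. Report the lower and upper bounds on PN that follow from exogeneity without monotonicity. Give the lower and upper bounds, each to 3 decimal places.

0.647 ≤ PN ≤ 0.958

p₁ = 0.763, p₀ = 0.269.
Under exogeneity alone the bounds on PN are max{0,(p₁−p₀)/p₁} ≤ PN ≤ min{1,(1−p₀)/p₁}.
  lower = (p₁ − p₀)/p₁ = 0.494 / 0.763 ≈ 0.6474
  upper = min{1, (1 − p₀)/p₁} = 0.731 / 0.763 ≈ 0.9581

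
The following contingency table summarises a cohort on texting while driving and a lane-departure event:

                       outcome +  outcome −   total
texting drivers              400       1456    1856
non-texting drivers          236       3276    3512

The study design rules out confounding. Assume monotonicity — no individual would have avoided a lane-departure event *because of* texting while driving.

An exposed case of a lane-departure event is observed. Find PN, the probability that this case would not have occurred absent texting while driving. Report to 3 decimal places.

PN ≈ 0.688

p₁ = P(outcome | exposed) = 400/1856 = 0.21552
p₀ = P(outcome | unexposed) = 236/3512 = 0.067198
Under exogeneity and monotonicity, PN = (p₁ − p₀)/p₁.
PN = (0.21552 − 0.067198) / 0.21552 ≈ 0.6882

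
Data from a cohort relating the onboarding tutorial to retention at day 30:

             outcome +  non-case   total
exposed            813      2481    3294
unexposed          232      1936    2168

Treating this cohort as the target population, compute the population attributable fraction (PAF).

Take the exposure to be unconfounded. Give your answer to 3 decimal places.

PAF ≈ 0.441

p₁ = P(outcome | exposed) = 813/3294 = 0.24681
p₀ = P(outcome | unexposed) = 232/2168 = 0.10701
Exposure prevalence π = 3294/5462 = 0.60308; overall risk P(Y=1) = 0.19132.
Under exogeneity, PAF = [P(Y=1) − p₀]/P(Y=1).
PAF = (0.19132 − 0.10701) / 0.19132 ≈ 0.4407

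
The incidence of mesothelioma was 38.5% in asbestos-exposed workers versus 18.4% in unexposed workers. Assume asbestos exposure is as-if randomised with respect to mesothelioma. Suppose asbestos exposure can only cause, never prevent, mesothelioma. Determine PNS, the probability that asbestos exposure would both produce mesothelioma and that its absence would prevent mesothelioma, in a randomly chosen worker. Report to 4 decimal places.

PNS ≈ 0.2010

p₁ = 0.385, p₀ = 0.184.
Under exogeneity and monotonicity, PNS = p₁ − p₀.
PNS = 0.385 − 0.184 = 0.201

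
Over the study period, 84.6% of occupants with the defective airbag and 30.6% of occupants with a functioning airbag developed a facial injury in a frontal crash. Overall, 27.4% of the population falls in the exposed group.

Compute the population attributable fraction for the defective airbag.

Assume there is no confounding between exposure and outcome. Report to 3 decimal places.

p₁ = 0.846, p₀ = 0.306.
Overall risk P(Y=1) = π·p₁ + (1−π)·p₀ = 0.274×0.846 + 0.726×0.306 = 0.45396.
Under exogeneity, PAF = [P(Y=1) − p₀] / P(Y=1).
PAF = (0.45396 − 0.306) / 0.45396 ≈ 0.3259

PAF ≈ 0.326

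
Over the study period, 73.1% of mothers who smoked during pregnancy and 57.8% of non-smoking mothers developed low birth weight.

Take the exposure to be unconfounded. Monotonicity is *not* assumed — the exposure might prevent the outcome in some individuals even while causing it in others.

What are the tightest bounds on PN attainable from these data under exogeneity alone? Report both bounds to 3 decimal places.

0.209 ≤ PN ≤ 0.577

p₁ = 0.731, p₀ = 0.578.
Under exogeneity alone the bounds on PN are max{0,(p₁−p₀)/p₁} ≤ PN ≤ min{1,(1−p₀)/p₁}.
  lower = (p₁ − p₀)/p₁ = 0.153 / 0.731 ≈ 0.2093
  upper = min{1, (1 − p₀)/p₁} = 0.422 / 0.731 ≈ 0.5773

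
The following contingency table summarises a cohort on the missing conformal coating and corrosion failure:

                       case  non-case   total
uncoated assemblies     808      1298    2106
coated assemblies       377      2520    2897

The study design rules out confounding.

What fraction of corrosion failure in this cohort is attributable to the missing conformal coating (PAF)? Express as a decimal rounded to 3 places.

p₁ = P(outcome | exposed) = 808/2106 = 0.38367
p₀ = P(outcome | unexposed) = 377/2897 = 0.13013
Exposure prevalence π = 2106/5003 = 0.42095; overall risk P(Y=1) = 0.23686.
Under exogeneity, PAF = [P(Y=1) − p₀]/P(Y=1).
PAF = (0.23686 − 0.13013) / 0.23686 ≈ 0.4506

PAF ≈ 0.451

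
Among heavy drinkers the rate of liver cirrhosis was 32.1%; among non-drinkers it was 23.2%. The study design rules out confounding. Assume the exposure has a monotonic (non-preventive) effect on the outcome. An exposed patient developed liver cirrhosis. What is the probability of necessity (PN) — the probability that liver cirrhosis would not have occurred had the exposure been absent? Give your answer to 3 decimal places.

p₁ = 0.321, p₀ = 0.232.
Under exogeneity and monotonicity, PN = (p₁ − p₀) / p₁.
PN = (0.321 − 0.232) / 0.321 = 0.089 / 0.321 ≈ 0.2773

PN ≈ 0.277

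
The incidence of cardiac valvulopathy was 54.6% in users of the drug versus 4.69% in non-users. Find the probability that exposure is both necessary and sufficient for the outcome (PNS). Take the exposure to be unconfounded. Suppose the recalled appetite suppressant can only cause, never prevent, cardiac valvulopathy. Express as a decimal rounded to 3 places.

p₁ = 0.546, p₀ = 0.0469.
Under exogeneity and monotonicity, PNS = p₁ − p₀.
PNS = 0.546 − 0.0469 = 0.4991

PNS ≈ 0.499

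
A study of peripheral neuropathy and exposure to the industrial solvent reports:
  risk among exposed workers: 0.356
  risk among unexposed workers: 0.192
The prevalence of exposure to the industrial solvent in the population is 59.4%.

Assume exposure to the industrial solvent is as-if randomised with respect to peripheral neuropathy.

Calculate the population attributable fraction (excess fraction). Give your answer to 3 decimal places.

Let p₁ = 0.356, p₀ = 0.192.
Overall risk P(Y=1) = π·p₁ + (1−π)·p₀ = 0.594×0.356 + 0.406×0.192 = 0.28942.
Under exogeneity, PAF = [P(Y=1) − p₀] / P(Y=1).
PAF = (0.28942 − 0.192) / 0.28942 ≈ 0.3366

PAF ≈ 0.337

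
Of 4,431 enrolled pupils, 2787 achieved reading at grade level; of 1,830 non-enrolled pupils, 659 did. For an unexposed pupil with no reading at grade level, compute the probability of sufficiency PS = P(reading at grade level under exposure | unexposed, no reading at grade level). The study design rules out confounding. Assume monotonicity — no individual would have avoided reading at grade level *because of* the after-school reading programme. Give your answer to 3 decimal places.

p₁ = P(outcome | exposed) = 2787/4431 = 0.62898
p₀ = P(outcome | unexposed) = 659/1830 = 0.36011
Under exogeneity and monotonicity, PS = (p₁ − p₀) / (1 − p₀).
PS = (0.62898 − 0.36011) / (1 − 0.36011) = 0.26887 / 0.63989 ≈ 0.4202

PS ≈ 0.420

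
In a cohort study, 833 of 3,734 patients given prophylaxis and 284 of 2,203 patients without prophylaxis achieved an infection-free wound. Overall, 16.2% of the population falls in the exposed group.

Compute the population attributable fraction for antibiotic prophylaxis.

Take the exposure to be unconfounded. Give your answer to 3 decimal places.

p₁ = P(outcome | exposed) = 833/3734 = 0.22309
p₀ = P(outcome | unexposed) = 284/2203 = 0.12892
Overall risk P(Y=1) = π·p₁ + (1−π)·p₀ = 0.162×0.22309 + 0.838×0.12892 = 0.14417.
Under exogeneity, PAF = [P(Y=1) − p₀] / P(Y=1).
PAF = (0.14417 − 0.12892) / 0.14417 ≈ 0.1058

PAF ≈ 0.106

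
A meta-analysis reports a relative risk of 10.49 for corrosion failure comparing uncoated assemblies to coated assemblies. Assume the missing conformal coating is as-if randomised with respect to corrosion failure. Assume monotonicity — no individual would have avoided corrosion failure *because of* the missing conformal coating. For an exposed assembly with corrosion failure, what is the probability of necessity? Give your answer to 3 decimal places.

PN ≈ 0.905

Under exogeneity and monotonicity, PN = (RR − 1) / RR = 1 − 1/RR.
PN = (10.49 − 1) / 10.49 = 9.49 / 10.49 ≈ 0.9047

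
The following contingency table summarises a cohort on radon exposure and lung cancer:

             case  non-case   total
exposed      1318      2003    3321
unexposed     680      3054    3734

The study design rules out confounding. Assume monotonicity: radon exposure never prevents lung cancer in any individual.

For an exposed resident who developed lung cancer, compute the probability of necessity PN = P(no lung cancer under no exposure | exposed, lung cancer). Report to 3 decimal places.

p₁ = P(outcome | exposed) = 1318/3321 = 0.39687
p₀ = P(outcome | unexposed) = 680/3734 = 0.18211
Under exogeneity and monotonicity, PN = (p₁ − p₀)/p₁.
PN = (0.39687 − 0.18211) / 0.39687 ≈ 0.5411

PN ≈ 0.541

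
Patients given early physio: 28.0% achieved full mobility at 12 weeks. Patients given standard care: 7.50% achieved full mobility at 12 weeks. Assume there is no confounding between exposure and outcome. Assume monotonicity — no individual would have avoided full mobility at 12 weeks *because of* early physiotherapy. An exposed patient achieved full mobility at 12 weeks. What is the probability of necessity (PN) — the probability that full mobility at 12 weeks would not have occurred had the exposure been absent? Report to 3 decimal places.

p₁ = 0.28, p₀ = 0.075.
Under exogeneity and monotonicity, PN = (p₁ − p₀) / p₁.
PN = (0.28 − 0.075) / 0.28 = 0.205 / 0.28 ≈ 0.7321

PN ≈ 0.732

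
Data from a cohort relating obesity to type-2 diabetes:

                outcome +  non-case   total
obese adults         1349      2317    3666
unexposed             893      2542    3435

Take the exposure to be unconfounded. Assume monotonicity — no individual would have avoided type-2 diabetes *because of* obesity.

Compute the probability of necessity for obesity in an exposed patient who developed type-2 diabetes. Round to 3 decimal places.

p₁ = P(outcome | exposed) = 1349/3666 = 0.36798
p₀ = P(outcome | unexposed) = 893/3435 = 0.25997
Under exogeneity and monotonicity, PN = (p₁ − p₀)/p₁.
PN = (0.36798 − 0.25997) / 0.36798 ≈ 0.2935

PN ≈ 0.294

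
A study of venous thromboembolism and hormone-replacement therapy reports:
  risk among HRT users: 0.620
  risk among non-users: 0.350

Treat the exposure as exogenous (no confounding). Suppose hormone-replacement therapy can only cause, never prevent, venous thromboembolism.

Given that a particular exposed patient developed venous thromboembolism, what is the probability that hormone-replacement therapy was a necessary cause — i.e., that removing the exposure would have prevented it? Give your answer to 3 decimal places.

Let p₁ = 0.62, p₀ = 0.35.
Under exogeneity and monotonicity, PN = (p₁ − p₀) / p₁.
PN = (0.62 − 0.35) / 0.62 = 0.27 / 0.62 ≈ 0.4355

PN ≈ 0.435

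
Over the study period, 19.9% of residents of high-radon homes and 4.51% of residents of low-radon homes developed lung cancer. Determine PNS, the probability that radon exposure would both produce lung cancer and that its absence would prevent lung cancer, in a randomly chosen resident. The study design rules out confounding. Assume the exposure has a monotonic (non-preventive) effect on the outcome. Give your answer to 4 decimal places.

PNS ≈ 0.1539

p₁ = 0.199, p₀ = 0.0451.
Under exogeneity and monotonicity, PNS = p₁ − p₀.
PNS = 0.199 − 0.0451 = 0.1539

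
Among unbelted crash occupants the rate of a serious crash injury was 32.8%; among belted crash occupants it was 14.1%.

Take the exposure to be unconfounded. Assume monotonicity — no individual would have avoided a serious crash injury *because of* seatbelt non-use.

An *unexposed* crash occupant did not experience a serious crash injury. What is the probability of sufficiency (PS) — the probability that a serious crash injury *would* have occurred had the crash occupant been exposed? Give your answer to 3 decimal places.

PS ≈ 0.218

p₁ = 0.328, p₀ = 0.141.
Under exogeneity and monotonicity, PS = (p₁ − p₀) / (1 − p₀).
PS = (0.328 − 0.141) / (1 − 0.141) = 0.187 / 0.859 ≈ 0.2177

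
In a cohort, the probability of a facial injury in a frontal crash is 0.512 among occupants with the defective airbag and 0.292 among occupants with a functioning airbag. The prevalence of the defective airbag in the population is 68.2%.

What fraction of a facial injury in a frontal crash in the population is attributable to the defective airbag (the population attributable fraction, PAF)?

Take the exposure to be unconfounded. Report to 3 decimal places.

Let p₁ = 0.512, p₀ = 0.292.
Overall risk P(Y=1) = π·p₁ + (1−π)·p₀ = 0.682×0.512 + 0.318×0.292 = 0.44204.
Under exogeneity, PAF = [P(Y=1) − p₀] / P(Y=1).
PAF = (0.44204 − 0.292) / 0.44204 ≈ 0.3394

PAF ≈ 0.339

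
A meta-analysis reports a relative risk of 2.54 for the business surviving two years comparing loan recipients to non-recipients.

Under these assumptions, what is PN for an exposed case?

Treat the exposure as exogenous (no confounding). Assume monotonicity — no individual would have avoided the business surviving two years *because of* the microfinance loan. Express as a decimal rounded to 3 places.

PN ≈ 0.606

Under exogeneity and monotonicity, PN = (RR − 1) / RR = 1 − 1/RR.
PN = (2.54 − 1) / 2.54 = 1.54 / 2.54 ≈ 0.6063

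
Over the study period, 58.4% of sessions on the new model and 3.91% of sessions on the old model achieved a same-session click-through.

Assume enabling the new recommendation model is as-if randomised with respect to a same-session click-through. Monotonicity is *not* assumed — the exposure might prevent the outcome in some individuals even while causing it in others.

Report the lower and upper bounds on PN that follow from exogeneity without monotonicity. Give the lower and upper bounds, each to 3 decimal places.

0.933 ≤ PN ≤ 1.000

p₁ = 0.584, p₀ = 0.0391.
Under exogeneity alone the bounds on PN are max{0,(p₁−p₀)/p₁} ≤ PN ≤ min{1,(1−p₀)/p₁}.
  lower = (p₁ − p₀)/p₁ = 0.5449 / 0.584 ≈ 0.9330
  upper = min{1, (1 − p₀)/p₁} = 0.9609 / 0.584 ≈ 1.6454 → capped at 1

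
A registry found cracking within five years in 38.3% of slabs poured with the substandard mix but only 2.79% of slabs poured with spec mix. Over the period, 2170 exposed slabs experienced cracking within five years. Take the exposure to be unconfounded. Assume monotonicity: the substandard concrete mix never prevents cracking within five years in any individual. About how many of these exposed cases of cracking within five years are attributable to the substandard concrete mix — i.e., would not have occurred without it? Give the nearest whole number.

about 2012 cases

p₁ = 0.383, p₀ = 0.0279.
PN = (p₁ − p₀)/p₁ = (0.383 − 0.0279) / 0.383 ≈ 0.92715.
Attributable cases ≈ PN × (exposed cases) = 0.92715 × 2170 ≈ 2011.92.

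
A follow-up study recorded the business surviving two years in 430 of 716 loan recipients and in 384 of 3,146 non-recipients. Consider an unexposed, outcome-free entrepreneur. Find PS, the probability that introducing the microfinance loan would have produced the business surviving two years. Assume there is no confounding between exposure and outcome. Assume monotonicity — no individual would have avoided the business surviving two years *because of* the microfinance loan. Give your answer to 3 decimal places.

PS ≈ 0.545

p₁ = P(outcome | exposed) = 430/716 = 0.60056
p₀ = P(outcome | unexposed) = 384/3146 = 0.12206
Under exogeneity and monotonicity, PS = (p₁ − p₀) / (1 − p₀).
PS = (0.60056 − 0.12206) / (1 − 0.12206) = 0.4785 / 0.87794 ≈ 0.5450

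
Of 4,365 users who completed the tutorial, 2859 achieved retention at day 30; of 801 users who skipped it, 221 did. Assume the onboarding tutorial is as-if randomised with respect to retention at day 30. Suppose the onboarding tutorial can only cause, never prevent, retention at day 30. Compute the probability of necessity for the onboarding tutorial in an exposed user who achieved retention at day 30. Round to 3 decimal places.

PN ≈ 0.579

p₁ = P(outcome | exposed) = 2859/4365 = 0.65498
p₀ = P(outcome | unexposed) = 221/801 = 0.27591
Under exogeneity and monotonicity, PN = (p₁ − p₀) / p₁.
PN = (0.65498 − 0.27591) / 0.65498 = 0.37908 / 0.65498 ≈ 0.5788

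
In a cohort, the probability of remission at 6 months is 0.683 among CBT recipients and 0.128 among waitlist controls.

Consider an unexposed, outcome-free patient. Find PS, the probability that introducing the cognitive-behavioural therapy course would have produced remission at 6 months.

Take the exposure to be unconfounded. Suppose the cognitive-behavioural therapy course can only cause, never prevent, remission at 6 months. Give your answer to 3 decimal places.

Let p₁ = 0.683, p₀ = 0.128.
Under exogeneity and monotonicity, PS = (p₁ − p₀) / (1 − p₀).
PS = (0.683 − 0.128) / (1 − 0.128) = 0.555 / 0.872 ≈ 0.6365

PS ≈ 0.636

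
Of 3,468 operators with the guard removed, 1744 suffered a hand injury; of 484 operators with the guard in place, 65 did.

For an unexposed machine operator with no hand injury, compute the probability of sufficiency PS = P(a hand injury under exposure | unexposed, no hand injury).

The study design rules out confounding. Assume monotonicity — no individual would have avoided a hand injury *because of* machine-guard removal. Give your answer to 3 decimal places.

PS ≈ 0.426

p₁ = P(outcome | exposed) = 1744/3468 = 0.50288
p₀ = P(outcome | unexposed) = 65/484 = 0.1343
Under exogeneity and monotonicity, PS = (p₁ − p₀) / (1 − p₀).
PS = (0.50288 − 0.1343) / (1 − 0.1343) = 0.36859 / 0.8657 ≈ 0.4258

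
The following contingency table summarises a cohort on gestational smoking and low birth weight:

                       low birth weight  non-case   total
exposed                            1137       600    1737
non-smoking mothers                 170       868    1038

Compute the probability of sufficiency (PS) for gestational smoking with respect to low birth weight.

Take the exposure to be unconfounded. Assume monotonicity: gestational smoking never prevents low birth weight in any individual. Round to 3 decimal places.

p₁ = P(outcome | exposed) = 1137/1737 = 0.65458
p₀ = P(outcome | unexposed) = 170/1038 = 0.16378
Under exogeneity and monotonicity, PS = (p₁ − p₀)/(1 − p₀).
PS = (0.65458 − 0.16378) / 0.83622 ≈ 0.5869

PS ≈ 0.587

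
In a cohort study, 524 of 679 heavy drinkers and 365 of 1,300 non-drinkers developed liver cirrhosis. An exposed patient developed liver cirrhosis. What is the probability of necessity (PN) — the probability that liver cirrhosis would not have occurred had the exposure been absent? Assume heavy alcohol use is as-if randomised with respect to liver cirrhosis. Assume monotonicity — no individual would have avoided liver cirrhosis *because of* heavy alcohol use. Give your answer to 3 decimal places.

PN ≈ 0.636

p₁ = P(outcome | exposed) = 524/679 = 0.77172
p₀ = P(outcome | unexposed) = 365/1300 = 0.28077
Under exogeneity and monotonicity, PN = (p₁ − p₀) / p₁.
PN = (0.77172 − 0.28077) / 0.77172 = 0.49095 / 0.77172 ≈ 0.6362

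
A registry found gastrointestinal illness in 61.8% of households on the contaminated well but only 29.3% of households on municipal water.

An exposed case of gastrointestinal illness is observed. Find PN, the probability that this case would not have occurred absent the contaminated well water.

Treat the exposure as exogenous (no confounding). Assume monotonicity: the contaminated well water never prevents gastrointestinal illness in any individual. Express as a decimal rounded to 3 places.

p₁ = 0.618, p₀ = 0.293.
Under exogeneity and monotonicity, PN = (p₁ − p₀) / p₁.
PN = (0.618 − 0.293) / 0.618 = 0.325 / 0.618 ≈ 0.5259

PN ≈ 0.526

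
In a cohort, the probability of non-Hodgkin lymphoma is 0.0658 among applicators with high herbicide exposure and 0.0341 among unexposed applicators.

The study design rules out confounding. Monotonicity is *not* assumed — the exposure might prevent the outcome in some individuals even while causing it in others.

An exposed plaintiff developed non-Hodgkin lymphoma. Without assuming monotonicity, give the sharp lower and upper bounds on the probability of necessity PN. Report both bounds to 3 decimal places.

Let p₁ = 0.0658, p₀ = 0.0341.
Under exogeneity alone the bounds on PN are max{0,(p₁−p₀)/p₁} ≤ PN ≤ min{1,(1−p₀)/p₁}.
  lower = (p₁ − p₀)/p₁ = 0.0317 / 0.0658 ≈ 0.4818
  upper = min{1, (1 − p₀)/p₁} = 0.9659 / 0.0658 ≈ 14.6793 → capped at 1

0.482 ≤ PN ≤ 1.000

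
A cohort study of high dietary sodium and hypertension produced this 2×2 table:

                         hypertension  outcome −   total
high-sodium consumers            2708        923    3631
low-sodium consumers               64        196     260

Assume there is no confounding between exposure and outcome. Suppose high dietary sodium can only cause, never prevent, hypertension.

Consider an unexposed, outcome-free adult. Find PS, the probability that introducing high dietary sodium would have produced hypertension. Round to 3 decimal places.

p₁ = P(outcome | exposed) = 2708/3631 = 0.7458
p₀ = P(outcome | unexposed) = 64/260 = 0.24615
Under exogeneity and monotonicity, PS = (p₁ − p₀)/(1 − p₀).
PS = (0.7458 − 0.24615) / 0.75385 ≈ 0.6628

PS ≈ 0.663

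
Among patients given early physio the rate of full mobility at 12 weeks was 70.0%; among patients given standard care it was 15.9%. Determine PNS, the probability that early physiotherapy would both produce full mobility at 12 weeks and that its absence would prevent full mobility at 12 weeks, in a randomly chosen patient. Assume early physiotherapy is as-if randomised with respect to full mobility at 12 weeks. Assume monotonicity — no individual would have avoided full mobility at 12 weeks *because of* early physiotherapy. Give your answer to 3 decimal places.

PNS ≈ 0.541

p₁ = 0.7, p₀ = 0.159.
Under exogeneity and monotonicity, PNS = p₁ − p₀.
PNS = 0.7 − 0.159 = 0.541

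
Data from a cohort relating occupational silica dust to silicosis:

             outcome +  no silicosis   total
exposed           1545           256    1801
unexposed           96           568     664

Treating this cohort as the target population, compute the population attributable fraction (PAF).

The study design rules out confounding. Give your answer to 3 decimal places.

PAF ≈ 0.783

p₁ = P(outcome | exposed) = 1545/1801 = 0.85786
p₀ = P(outcome | unexposed) = 96/664 = 0.14458
Exposure prevalence π = 1801/2465 = 0.73063; overall risk P(Y=1) = 0.66572.
Under exogeneity, PAF = [P(Y=1) − p₀]/P(Y=1).
PAF = (0.66572 − 0.14458) / 0.66572 ≈ 0.7828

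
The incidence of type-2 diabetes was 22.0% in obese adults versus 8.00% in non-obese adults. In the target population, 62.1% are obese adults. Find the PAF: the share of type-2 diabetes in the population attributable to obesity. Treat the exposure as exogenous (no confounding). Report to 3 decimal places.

PAF ≈ 0.521

p₁ = 0.22, p₀ = 0.08.
Overall risk P(Y=1) = π·p₁ + (1−π)·p₀ = 0.621×0.22 + 0.379×0.08 = 0.16694.
Under exogeneity, PAF = [P(Y=1) − p₀] / P(Y=1).
PAF = (0.16694 − 0.08) / 0.16694 ≈ 0.5208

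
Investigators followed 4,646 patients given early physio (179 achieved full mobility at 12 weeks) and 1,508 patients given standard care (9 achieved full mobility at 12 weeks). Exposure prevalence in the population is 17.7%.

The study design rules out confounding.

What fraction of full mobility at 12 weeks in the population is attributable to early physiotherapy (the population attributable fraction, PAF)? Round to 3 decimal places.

p₁ = P(outcome | exposed) = 179/4646 = 0.038528
p₀ = P(outcome | unexposed) = 9/1508 = 0.0059682
Overall risk P(Y=1) = π·p₁ + (1−π)·p₀ = 0.177×0.038528 + 0.823×0.0059682 = 0.011731.
Under exogeneity, PAF = [P(Y=1) − p₀] / P(Y=1).
PAF = (0.011731 − 0.0059682) / 0.011731 ≈ 0.4913

PAF ≈ 0.491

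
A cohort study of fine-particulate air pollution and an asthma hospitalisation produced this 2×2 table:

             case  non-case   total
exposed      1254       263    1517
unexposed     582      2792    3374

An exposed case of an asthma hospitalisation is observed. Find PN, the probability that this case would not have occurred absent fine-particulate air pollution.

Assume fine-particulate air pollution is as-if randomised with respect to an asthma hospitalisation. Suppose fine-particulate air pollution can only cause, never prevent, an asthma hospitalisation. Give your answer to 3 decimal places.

p₁ = P(outcome | exposed) = 1254/1517 = 0.82663
p₀ = P(outcome | unexposed) = 582/3374 = 0.1725
Under exogeneity and monotonicity, PN = (p₁ − p₀)/p₁.
PN = (0.82663 − 0.1725) / 0.82663 ≈ 0.7913

PN ≈ 0.791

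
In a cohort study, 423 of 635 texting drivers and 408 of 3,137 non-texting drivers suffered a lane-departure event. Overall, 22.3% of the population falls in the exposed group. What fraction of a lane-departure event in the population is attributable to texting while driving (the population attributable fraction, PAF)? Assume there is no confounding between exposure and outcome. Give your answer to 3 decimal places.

p₁ = P(outcome | exposed) = 423/635 = 0.66614
p₀ = P(outcome | unexposed) = 408/3137 = 0.13006
Overall risk P(Y=1) = π·p₁ + (1−π)·p₀ = 0.223×0.66614 + 0.777×0.13006 = 0.24961.
Under exogeneity, PAF = [P(Y=1) − p₀] / P(Y=1).
PAF = (0.24961 − 0.13006) / 0.24961 ≈ 0.4789

PAF ≈ 0.479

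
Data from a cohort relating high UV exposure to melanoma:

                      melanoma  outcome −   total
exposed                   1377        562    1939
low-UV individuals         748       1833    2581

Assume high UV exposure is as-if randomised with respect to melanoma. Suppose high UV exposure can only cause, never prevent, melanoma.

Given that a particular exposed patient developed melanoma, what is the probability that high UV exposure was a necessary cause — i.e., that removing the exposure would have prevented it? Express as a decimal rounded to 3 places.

p₁ = P(outcome | exposed) = 1377/1939 = 0.71016
p₀ = P(outcome | unexposed) = 748/2581 = 0.28981
Under exogeneity and monotonicity, PN = (p₁ − p₀)/p₁.
PN = (0.71016 − 0.28981) / 0.71016 ≈ 0.5919

PN ≈ 0.592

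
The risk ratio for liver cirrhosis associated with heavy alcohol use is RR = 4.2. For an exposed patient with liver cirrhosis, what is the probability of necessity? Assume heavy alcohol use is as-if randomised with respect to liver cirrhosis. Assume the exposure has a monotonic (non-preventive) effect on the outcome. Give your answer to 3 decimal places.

PN ≈ 0.762

Under exogeneity and monotonicity, PN = (RR − 1) / RR = 1 − 1/RR.
PN = (4.2 − 1) / 4.2 = 3.2 / 4.2 ≈ 0.7619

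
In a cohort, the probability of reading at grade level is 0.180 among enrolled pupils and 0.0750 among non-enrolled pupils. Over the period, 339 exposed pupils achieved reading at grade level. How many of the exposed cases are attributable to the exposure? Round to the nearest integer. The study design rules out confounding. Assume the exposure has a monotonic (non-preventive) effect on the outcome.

about 198 cases

Let p₁ = 0.18, p₀ = 0.075.
PN = (p₁ − p₀)/p₁ = (0.18 − 0.075) / 0.18 ≈ 0.58333.
Attributable cases ≈ PN × (exposed cases) = 0.58333 × 339 ≈ 197.75.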